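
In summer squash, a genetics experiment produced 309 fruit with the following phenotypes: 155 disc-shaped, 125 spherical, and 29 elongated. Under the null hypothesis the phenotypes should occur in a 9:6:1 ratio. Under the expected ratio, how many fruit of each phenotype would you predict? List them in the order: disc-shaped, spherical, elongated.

173.8125, 115.875, 19.3125

Total ratio parts = 16. Expected numbers out of 309:
  disc-shaped: 309 × 9/16 = 173.8125
  spherical: 309 × 6/16 = 115.875
  elongated: 309 × 1/16 = 19.3125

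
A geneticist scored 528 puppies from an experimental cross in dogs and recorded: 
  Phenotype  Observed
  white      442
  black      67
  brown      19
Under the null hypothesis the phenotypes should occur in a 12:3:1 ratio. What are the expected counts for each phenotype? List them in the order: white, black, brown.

Expected counts for N = 528 under a 12:3:1 ratio (total parts = 16):
  white: 528 × 12/16 = 396
  black: 528 × 3/16 = 99
  brown: 528 × 1/16 = 33

396, 99, 33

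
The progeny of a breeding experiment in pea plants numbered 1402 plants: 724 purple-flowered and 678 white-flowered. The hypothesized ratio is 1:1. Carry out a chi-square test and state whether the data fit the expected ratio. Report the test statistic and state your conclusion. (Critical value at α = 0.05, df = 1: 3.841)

1.509; consistent

Under the 1:1 hypothesis (Σ ratio = 2, N = 1402):
  purple-flowered: 1402 × 1/2 = 701
  white-flowered: 1402 × 1/2 = 701
χ² = Σ (O − E)² / E
  purple-flowered: (724 − 701)² / 701 = 0.7546
  white-flowered: (678 − 701)² / 701 = 0.7546
χ² = 0.7546 + 0.7546 = 1.5092 ≈ 1.509
Degrees of freedom = 2 − 1 = 1; critical value at α = 0.05 is 3.841.
Since 1.509 < 3.841, we fail to reject the null hypothesis — the data are consistent with the 1:1 ratio.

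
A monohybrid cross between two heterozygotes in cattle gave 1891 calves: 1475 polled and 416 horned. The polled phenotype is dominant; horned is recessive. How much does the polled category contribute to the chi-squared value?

2.271

For a monohybrid cross between heterozygotes with complete dominance, the expected phenotypic ratio is 3:1.
The 3:1 ratio has 4 parts, so with N = 1891 the expected counts are:
  polled: 1891 × 3/4 = 1418.25
  horned: 1891 × 1/4 = 472.75
Contribution of polled: (1475 − 1418.25)² / 1418.25 = 2.2708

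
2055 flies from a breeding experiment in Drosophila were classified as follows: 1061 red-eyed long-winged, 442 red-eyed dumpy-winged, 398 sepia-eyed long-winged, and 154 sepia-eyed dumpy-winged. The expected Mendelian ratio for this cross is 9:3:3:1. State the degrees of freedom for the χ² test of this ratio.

A goodness-of-fit test with 4 phenotype classes has df = 4 − 1 = 3.

3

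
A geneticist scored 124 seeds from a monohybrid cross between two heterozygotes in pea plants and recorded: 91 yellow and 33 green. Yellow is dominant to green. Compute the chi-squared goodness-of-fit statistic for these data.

For a monohybrid cross between heterozygotes with complete dominance, the expected phenotypic ratio is 3:1.
The 3:1 ratio has 4 parts, so with N = 124 the expected counts are:
  yellow: 124 × 3/4 = 93
  green: 124 × 1/4 = 31
χ² = Σ (O − E)² / E
  yellow: (91 − 93)² / 93 = 0.0430
  green: (33 − 31)² / 31 = 0.1290
χ² = 0.0430 + 0.1290 = 0.172

0.172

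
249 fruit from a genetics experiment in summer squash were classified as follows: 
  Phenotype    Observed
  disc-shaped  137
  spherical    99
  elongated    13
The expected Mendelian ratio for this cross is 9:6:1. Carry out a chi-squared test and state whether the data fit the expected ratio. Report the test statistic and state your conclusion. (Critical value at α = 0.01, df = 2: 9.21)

0.828; consistent

Expected counts for N = 249 under a 9:6:1 ratio (total parts = 16):
  disc-shaped: 249 × 9/16 = 140.0625
  spherical: 249 × 6/16 = 93.375
  elongated: 249 × 1/16 = 15.5625
χ² = Σ (O − E)² / E
  disc-shaped: (137 − 140.0625)² / 140.0625 = 0.0670
  spherical: (99 − 93.375)² / 93.375 = 0.3389
  elongated: (13 − 15.5625)² / 15.5625 = 0.4219
χ² = 0.0670 + 0.3389 + 0.4219 = 0.8278 ≈ 0.828
Degrees of freedom = 3 − 1 = 2; critical value at α = 0.01 is 9.21.
Since 0.828 < 9.21, we fail to reject the null hypothesis — the data are consistent with the 9:6:1 ratio.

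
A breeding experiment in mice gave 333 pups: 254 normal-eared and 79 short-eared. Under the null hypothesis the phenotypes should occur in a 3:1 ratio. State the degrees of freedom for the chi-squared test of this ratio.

1

A goodness-of-fit test with 2 phenotype classes has df = 2 − 1 = 1.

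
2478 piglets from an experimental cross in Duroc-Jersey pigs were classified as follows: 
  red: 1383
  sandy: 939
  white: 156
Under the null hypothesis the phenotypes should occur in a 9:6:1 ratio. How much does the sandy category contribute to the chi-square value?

0.102

Total ratio parts = 16. Expected numbers out of 2478:
  red: 2478 × 9/16 = 1393.875
  sandy: 2478 × 6/16 = 929.25
  white: 2478 × 1/16 = 154.875
Contribution of sandy: (939 − 929.25)² / 929.25 = 0.1023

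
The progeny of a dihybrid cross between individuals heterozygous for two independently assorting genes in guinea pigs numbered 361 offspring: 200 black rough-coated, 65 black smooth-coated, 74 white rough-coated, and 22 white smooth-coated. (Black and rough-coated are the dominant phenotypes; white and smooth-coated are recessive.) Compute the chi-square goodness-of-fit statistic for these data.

0.756

A dihybrid F₂ with independent assortment and complete dominance at both loci gives a 9:3:3:1 phenotypic ratio.
Total ratio parts = 16. Expected numbers out of 361:
  black rough-coated: 361 × 9/16 = 203.0625
  black smooth-coated: 361 × 3/16 = 67.6875
  white rough-coated: 361 × 3/16 = 67.6875
  white smooth-coated: 361 × 1/16 = 22.5625
χ² = Σ (O − E)² / E
  black rough-coated: (200 − 203.0625)² / 203.0625 = 0.0462
  black smooth-coated: (65 − 67.6875)² / 67.6875 = 0.1067
  white rough-coated: (74 − 67.6875)² / 67.6875 = 0.5887
  white smooth-coated: (22 − 22.5625)² / 22.5625 = 0.0140
χ² = 0.0462 + 0.1067 + 0.5887 + 0.0140 = 0.7556 ≈ 0.756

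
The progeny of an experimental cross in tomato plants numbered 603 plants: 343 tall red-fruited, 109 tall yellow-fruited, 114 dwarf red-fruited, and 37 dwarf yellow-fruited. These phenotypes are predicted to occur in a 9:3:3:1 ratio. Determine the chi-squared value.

Expected counts for N = 603 under a 9:3:3:1 ratio (total parts = 16):
  tall red-fruited: 603 × 9/16 = 339.1875
  tall yellow-fruited: 603 × 3/16 = 113.0625
  dwarf red-fruited: 603 × 3/16 = 113.0625
  dwarf yellow-fruited: 603 × 1/16 = 37.6875
χ² = Σ (O − E)² / E
  tall red-fruited: (343 − 339.1875)² / 339.1875 = 0.0429
  tall yellow-fruited: (109 − 113.0625)² / 113.0625 = 0.1460
  dwarf red-fruited: (114 − 113.0625)² / 113.0625 = 0.0078
  dwarf yellow-fruited: (37 − 37.6875)² / 37.6875 = 0.0125
χ² = 0.0429 + 0.1460 + 0.0078 + 0.0125 = 0.2092 ≈ 0.209

0.209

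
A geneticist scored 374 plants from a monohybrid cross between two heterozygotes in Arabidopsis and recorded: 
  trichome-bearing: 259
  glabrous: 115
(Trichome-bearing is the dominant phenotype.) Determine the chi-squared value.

6.592

For a monohybrid cross between heterozygotes with complete dominance, the expected phenotypic ratio is 3:1.
Expected counts for N = 374 under a 3:1 ratio (total parts = 4):
  trichome-bearing: 374 × 3/4 = 280.5
  glabrous: 374 × 1/4 = 93.5
χ² = Σ (O − E)² / E
  trichome-bearing: (259 − 280.5)² / 280.5 = 1.6480
  glabrous: (115 − 93.5)² / 93.5 = 4.9439
χ² = 1.6480 + 4.9439 = 6.5919 ≈ 6.592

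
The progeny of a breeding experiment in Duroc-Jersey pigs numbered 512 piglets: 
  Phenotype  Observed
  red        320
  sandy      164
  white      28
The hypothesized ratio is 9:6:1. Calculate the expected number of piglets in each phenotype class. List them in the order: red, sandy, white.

Expected counts for N = 512 under a 9:6:1 ratio (total parts = 16):
  red: 512 × 9/16 = 288
  sandy: 512 × 6/16 = 192
  white: 512 × 1/16 = 32

288, 192, 32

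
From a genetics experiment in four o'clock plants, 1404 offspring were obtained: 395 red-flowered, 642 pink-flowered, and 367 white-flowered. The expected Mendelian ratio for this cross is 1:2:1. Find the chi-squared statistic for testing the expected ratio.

Expected counts for N = 1404 under a 1:2:1 ratio (total parts = 4):
  red-flowered: 1404 × 1/4 = 351
  pink-flowered: 1404 × 2/4 = 702
  white-flowered: 1404 × 1/4 = 351
χ² = Σ (O − E)² / E
  red-flowered: (395 − 351)² / 351 = 5.5157
  pink-flowered: (642 − 702)² / 702 = 5.1282
  white-flowered: (367 − 351)² / 351 = 0.7293
χ² = 5.5157 + 5.1282 + 0.7293 = 11.3732 ≈ 11.373

11.373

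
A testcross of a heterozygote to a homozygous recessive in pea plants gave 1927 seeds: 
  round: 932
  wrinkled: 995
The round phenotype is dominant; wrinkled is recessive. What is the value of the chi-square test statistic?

A testcross of a heterozygote (Aa × aa) gives a 1:1 phenotypic ratio.
The 1:1 ratio has 2 parts, so with N = 1927 the expected counts are:
  round: 1927 × 1/2 = 963.5
  wrinkled: 1927 × 1/2 = 963.5
χ² = Σ (O − E)² / E
  round: (932 − 963.5)² / 963.5 = 1.0298
  wrinkled: (995 − 963.5)² / 963.5 = 1.0298
χ² = 1.0298 + 1.0298 = 2.0596 ≈ 2.060

2.060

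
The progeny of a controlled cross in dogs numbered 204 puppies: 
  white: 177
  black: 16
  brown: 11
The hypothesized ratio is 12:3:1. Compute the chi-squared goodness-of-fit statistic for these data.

Total ratio parts = 16. Expected numbers out of 204:
  white: 204 × 12/16 = 153
  black: 204 × 3/16 = 38.25
  brown: 204 × 1/16 = 12.75
χ² = Σ (O − E)² / E
  white: (177 − 153)² / 153 = 3.7647
  black: (16 − 38.25)² / 38.25 = 12.9428
  brown: (11 − 12.75)² / 12.75 = 0.2402
χ² = 3.7647 + 12.9428 + 0.2402 = 16.9477 ≈ 16.948

16.948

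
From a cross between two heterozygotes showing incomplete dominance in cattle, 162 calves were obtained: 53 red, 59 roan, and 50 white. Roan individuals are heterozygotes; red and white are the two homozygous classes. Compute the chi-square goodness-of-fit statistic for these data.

With incomplete dominance, a heterozygote × heterozygote cross gives a 1:2:1 phenotypic ratio.
Expected counts for N = 162 under a 1:2:1 ratio (total parts = 4):
  red: 162 × 1/4 = 40.5
  roan: 162 × 2/4 = 81
  white: 162 × 1/4 = 40.5
χ² = Σ (O − E)² / E
  red: (53 − 40.5)² / 40.5 = 3.8580
  roan: (59 − 81)² / 81 = 5.9753
  white: (50 − 40.5)² / 40.5 = 2.2284
χ² = 3.8580 + 5.9753 + 2.2284 = 12.0617 ≈ 12.062

12.062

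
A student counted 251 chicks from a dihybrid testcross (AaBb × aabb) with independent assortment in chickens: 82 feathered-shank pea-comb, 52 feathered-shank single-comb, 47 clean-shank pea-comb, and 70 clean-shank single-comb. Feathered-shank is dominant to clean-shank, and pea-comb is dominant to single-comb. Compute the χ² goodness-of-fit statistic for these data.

A dihybrid testcross with independent assortment gives a 1:1:1:1 ratio.
Expected counts for N = 251 under a 1:1:1:1 ratio (total parts = 4):
  feathered-shank pea-comb: 251 × 1/4 = 62.75
  feathered-shank single-comb: 251 × 1/4 = 62.75
  clean-shank pea-comb: 251 × 1/4 = 62.75
  clean-shank single-comb: 251 × 1/4 = 62.75
χ² = Σ (O − E)² / E
  feathered-shank pea-comb: (82 − 62.75)² / 62.75 = 5.9054
  feathered-shank single-comb: (52 − 62.75)² / 62.75 = 1.8416
  clean-shank pea-comb: (47 − 62.75)² / 62.75 = 3.9532
  clean-shank single-comb: (70 − 62.75)² / 62.75 = 0.8376
χ² = 5.9054 + 1.8416 + 3.9532 + 0.8376 = 12.5378 ≈ 12.538

12.538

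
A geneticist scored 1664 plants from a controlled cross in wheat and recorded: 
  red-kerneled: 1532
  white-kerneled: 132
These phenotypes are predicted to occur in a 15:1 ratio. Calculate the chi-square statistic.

Expected counts for N = 1664 under a 15:1 ratio (total parts = 16):
  red-kerneled: 1664 × 15/16 = 1560
  white-kerneled: 1664 × 1/16 = 104
χ² = Σ (O − E)² / E
  red-kerneled: (1532 − 1560)² / 1560 = 0.5026
  white-kerneled: (132 − 104)² / 104 = 7.5385
χ² = 0.5026 + 7.5385 = 8.0411 ≈ 8.041

8.041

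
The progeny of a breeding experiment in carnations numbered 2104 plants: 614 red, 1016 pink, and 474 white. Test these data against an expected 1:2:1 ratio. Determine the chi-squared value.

21.095

Total ratio parts = 4. Expected numbers out of 2104:
  red: 2104 × 1/4 = 526
  pink: 2104 × 2/4 = 1052
  white: 2104 × 1/4 = 526
χ² = Σ (O − E)² / E
  red: (614 − 526)² / 526 = 14.7224
  pink: (1016 − 1052)² / 1052 = 1.2319
  white: (474 − 526)² / 526 = 5.1407
χ² = 14.7224 + 1.2319 + 5.1407 = 21.095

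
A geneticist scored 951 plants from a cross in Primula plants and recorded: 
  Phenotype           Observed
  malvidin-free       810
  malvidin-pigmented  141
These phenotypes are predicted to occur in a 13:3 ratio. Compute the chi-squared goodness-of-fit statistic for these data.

Expected counts for N = 951 under a 13:3 ratio (total parts = 16):
  malvidin-free: 951 × 13/16 = 772.6875
  malvidin-pigmented: 951 × 3/16 = 178.3125
χ² = Σ (O − E)² / E
  malvidin-free: (810 − 772.6875)² / 772.6875 = 1.8018
  malvidin-pigmented: (141 − 178.3125)² / 178.3125 = 7.8078
χ² = 1.8018 + 7.8078 = 9.6096 ≈ 9.610

9.610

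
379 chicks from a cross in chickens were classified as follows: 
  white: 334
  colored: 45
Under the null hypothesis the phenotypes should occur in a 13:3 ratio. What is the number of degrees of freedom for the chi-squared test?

A goodness-of-fit test with 2 phenotype classes has df = 2 − 1 = 1.

1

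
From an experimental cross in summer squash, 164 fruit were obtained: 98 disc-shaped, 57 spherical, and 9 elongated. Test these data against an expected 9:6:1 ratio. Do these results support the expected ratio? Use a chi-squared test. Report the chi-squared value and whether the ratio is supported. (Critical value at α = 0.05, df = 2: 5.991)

Expected counts for N = 164 under a 9:6:1 ratio (total parts = 16):
  disc-shaped: 164 × 9/16 = 92.25
  spherical: 164 × 6/16 = 61.5
  elongated: 164 × 1/16 = 10.25
χ² = Σ (O − E)² / E
  disc-shaped: (98 − 92.25)² / 92.25 = 0.3584
  spherical: (57 − 61.5)² / 61.5 = 0.3293
  elongated: (9 − 10.25)² / 10.25 = 0.1524
χ² = 0.3584 + 0.3293 + 0.1524 = 0.8401 ≈ 0.840
Degrees of freedom = 3 − 1 = 2; critical value at α = 0.05 is 5.991.
Since 0.840 < 5.991, we fail to reject the null hypothesis — the data are consistent with the 9:6:1 ratio.

0.840; consistent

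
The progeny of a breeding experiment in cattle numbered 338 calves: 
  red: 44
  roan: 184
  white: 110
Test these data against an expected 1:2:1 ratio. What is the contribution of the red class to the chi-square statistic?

19.411

Total ratio parts = 4. Expected numbers out of 338:
  red: 338 × 1/4 = 84.5
  roan: 338 × 2/4 = 169
  white: 338 × 1/4 = 84.5
Contribution of red: (44 − 84.5)² / 84.5 = 19.4112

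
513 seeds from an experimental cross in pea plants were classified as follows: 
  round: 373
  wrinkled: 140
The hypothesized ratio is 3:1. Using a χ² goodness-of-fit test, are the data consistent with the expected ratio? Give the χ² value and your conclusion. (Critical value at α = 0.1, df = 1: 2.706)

Expected counts for N = 513 under a 3:1 ratio (total parts = 4):
  round: 513 × 3/4 = 384.75
  wrinkled: 513 × 1/4 = 128.25
χ² = Σ (O − E)² / E
  round: (373 − 384.75)² / 384.75 = 0.3588
  wrinkled: (140 − 128.25)² / 128.25 = 1.0765
χ² = 0.3588 + 1.0765 = 1.4353 ≈ 1.435
Degrees of freedom = 2 − 1 = 1; critical value at α = 0.1 is 2.706.
Since 1.435 < 2.706, we fail to reject the null hypothesis — the data are consistent with the 3:1 ratio.

1.435; consistent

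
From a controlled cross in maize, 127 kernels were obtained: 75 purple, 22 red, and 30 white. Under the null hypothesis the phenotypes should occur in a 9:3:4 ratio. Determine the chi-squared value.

0.412

Expected counts for N = 127 under a 9:3:4 ratio (total parts = 16):
  purple: 127 × 9/16 = 71.4375
  red: 127 × 3/16 = 23.8125
  white: 127 × 4/16 = 31.75
χ² = Σ (O − E)² / E
  purple: (75 − 71.4375)² / 71.4375 = 0.1777
  red: (22 − 23.8125)² / 23.8125 = 0.1380
  white: (30 − 31.75)² / 31.75 = 0.0965
χ² = 0.1777 + 0.1380 + 0.0965 = 0.4122 ≈ 0.412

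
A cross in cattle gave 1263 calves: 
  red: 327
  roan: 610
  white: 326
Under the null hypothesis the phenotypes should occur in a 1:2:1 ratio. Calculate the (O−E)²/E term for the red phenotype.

0.401

Total ratio parts = 4. Expected numbers out of 1263:
  red: 1263 × 1/4 = 315.75
  roan: 1263 × 2/4 = 631.5
  white: 1263 × 1/4 = 315.75
Contribution of red: (327 − 315.75)² / 315.75 = 0.4008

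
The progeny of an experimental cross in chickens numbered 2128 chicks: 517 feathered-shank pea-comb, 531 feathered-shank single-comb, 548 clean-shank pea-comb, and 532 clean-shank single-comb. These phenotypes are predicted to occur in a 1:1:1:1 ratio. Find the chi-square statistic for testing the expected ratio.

Total ratio parts = 4. Expected numbers out of 2128:
  feathered-shank pea-comb: 2128 × 1/4 = 532
  feathered-shank single-comb: 2128 × 1/4 = 532
  clean-shank pea-comb: 2128 × 1/4 = 532
  clean-shank single-comb: 2128 × 1/4 = 532
χ² = Σ (O − E)² / E
  feathered-shank pea-comb: (517 − 532)² / 532 = 0.4229
  feathered-shank single-comb: (531 − 532)² / 532 = 0.0019
  clean-shank pea-comb: (548 − 532)² / 532 = 0.4812
  clean-shank single-comb: (532 − 532)² / 532 = 0.0000
χ² = 0.4229 + 0.0019 + 0.4812 + 0.0000 = 0.906

0.906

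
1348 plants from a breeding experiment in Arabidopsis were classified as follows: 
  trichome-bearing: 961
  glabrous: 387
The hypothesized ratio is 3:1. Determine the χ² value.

9.891

The 3:1 ratio has 4 parts, so with N = 1348 the expected counts are:
  trichome-bearing: 1348 × 3/4 = 1011
  glabrous: 1348 × 1/4 = 337
χ² = Σ (O − E)² / E
  trichome-bearing: (961 − 1011)² / 1011 = 2.4728
  glabrous: (387 − 337)² / 337 = 7.4184
χ² = 2.4728 + 7.4184 = 9.8912 ≈ 9.891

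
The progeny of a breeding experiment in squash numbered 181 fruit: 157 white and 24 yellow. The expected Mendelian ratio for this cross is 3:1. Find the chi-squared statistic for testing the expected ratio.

The 3:1 ratio has 4 parts, so with N = 181 the expected counts are:
  white: 181 × 3/4 = 135.75
  yellow: 181 × 1/4 = 45.25
χ² = Σ (O − E)² / E
  white: (157 − 135.75)² / 135.75 = 3.3264
  yellow: (24 − 45.25)² / 45.25 = 9.9793
χ² = 3.3264 + 9.9793 = 13.3057 ≈ 13.306

13.306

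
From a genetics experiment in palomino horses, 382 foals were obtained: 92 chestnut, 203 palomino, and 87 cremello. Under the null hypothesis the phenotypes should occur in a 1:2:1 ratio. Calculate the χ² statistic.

1.639

Total ratio parts = 4. Expected numbers out of 382:
  chestnut: 382 × 1/4 = 95.5
  palomino: 382 × 2/4 = 191
  cremello: 382 × 1/4 = 95.5
χ² = Σ (O − E)² / E
  chestnut: (92 − 95.5)² / 95.5 = 0.1283
  palomino: (203 − 191)² / 191 = 0.7539
  cremello: (87 − 95.5)² / 95.5 = 0.7565
χ² = 0.1283 + 0.7539 + 0.7565 = 1.6387 ≈ 1.639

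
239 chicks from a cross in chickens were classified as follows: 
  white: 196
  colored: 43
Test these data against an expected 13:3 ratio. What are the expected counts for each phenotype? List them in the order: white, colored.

194.1875, 44.8125

Expected counts for N = 239 under a 13:3 ratio (total parts = 16):
  white: 239 × 13/16 = 194.1875
  colored: 239 × 3/16 = 44.8125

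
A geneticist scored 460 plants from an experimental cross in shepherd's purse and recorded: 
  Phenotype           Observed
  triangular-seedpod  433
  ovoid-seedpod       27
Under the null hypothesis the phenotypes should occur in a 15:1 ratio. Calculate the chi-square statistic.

0.114

Expected counts for N = 460 under a 15:1 ratio (total parts = 16):
  triangular-seedpod: 460 × 15/16 = 431.25
  ovoid-seedpod: 460 × 1/16 = 28.75
χ² = Σ (O − E)² / E
  triangular-seedpod: (433 − 431.25)² / 431.25 = 0.0071
  ovoid-seedpod: (27 − 28.75)² / 28.75 = 0.1065
χ² = 0.0071 + 0.1065 = 0.1136 ≈ 0.114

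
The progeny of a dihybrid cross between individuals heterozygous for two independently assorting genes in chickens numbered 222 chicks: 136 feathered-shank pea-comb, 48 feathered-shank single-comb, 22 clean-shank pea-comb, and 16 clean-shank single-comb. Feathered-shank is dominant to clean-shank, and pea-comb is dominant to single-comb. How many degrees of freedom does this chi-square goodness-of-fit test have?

3

A dihybrid F₂ with independent assortment and complete dominance at both loci gives a 9:3:3:1 phenotypic ratio.
A goodness-of-fit test with 4 phenotype classes has df = 4 − 1 = 3.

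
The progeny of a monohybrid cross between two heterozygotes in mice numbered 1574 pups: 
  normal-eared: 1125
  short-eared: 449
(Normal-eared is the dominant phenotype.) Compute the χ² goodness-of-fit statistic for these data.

10.437

For a monohybrid cross between heterozygotes with complete dominance, the expected phenotypic ratio is 3:1.
Expected counts for N = 1574 under a 3:1 ratio (total parts = 4):
  normal-eared: 1574 × 3/4 = 1180.5
  short-eared: 1574 × 1/4 = 393.5
χ² = Σ (O − E)² / E
  normal-eared: (1125 − 1180.5)² / 1180.5 = 2.6093
  short-eared: (449 − 393.5)² / 393.5 = 7.8278
χ² = 2.6093 + 7.8278 = 10.4371 ≈ 10.437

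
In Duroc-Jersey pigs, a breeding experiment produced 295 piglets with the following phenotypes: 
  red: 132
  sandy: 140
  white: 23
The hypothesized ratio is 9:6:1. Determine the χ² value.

15.870

Total ratio parts = 16. Expected numbers out of 295:
  red: 295 × 9/16 = 165.9375
  sandy: 295 × 6/16 = 110.625
  white: 295 × 1/16 = 18.4375
χ² = Σ (O − E)² / E
  red: (132 − 165.9375)² / 165.9375 = 6.9409
  sandy: (140 − 110.625)² / 110.625 = 7.8001
  white: (23 − 18.4375)² / 18.4375 = 1.1290
χ² = 6.9409 + 7.8001 + 1.1290 = 15.870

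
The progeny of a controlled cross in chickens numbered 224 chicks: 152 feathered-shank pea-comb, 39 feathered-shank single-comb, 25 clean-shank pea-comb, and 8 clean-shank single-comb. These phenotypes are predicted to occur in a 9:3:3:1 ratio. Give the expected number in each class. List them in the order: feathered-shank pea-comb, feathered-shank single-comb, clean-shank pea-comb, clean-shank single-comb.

126, 42, 42, 14

Expected counts for N = 224 under a 9:3:3:1 ratio (total parts = 16):
  feathered-shank pea-comb: 224 × 9/16 = 126
  feathered-shank single-comb: 224 × 3/16 = 42
  clean-shank pea-comb: 224 × 3/16 = 42
  clean-shank single-comb: 224 × 1/16 = 14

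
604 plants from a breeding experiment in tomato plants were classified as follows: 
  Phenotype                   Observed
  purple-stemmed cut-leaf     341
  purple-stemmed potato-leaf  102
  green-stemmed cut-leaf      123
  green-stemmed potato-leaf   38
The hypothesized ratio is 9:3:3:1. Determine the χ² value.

1.963

Expected counts for N = 604 under a 9:3:3:1 ratio (total parts = 16):
  purple-stemmed cut-leaf: 604 × 9/16 = 339.75
  purple-stemmed potato-leaf: 604 × 3/16 = 113.25
  green-stemmed cut-leaf: 604 × 3/16 = 113.25
  green-stemmed potato-leaf: 604 × 1/16 = 37.75
χ² = Σ (O − E)² / E
  purple-stemmed cut-leaf: (341 − 339.75)² / 339.75 = 0.0046
  purple-stemmed potato-leaf: (102 − 113.25)² / 113.25 = 1.1175
  green-stemmed cut-leaf: (123 − 113.25)² / 113.25 = 0.8394
  green-stemmed potato-leaf: (38 − 37.75)² / 37.75 = 0.0017
χ² = 0.0046 + 1.1175 + 0.8394 + 0.0017 = 1.9632 ≈ 1.963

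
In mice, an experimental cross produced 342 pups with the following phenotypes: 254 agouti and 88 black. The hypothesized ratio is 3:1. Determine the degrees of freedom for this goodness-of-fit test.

A goodness-of-fit test with 2 phenotype classes has df = 2 − 1 = 1.

1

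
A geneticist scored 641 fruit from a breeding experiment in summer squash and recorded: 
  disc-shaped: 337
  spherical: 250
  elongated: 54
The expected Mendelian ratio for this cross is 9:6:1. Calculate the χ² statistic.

6.774

Expected counts for N = 641 under a 9:6:1 ratio (total parts = 16):
  disc-shaped: 641 × 9/16 = 360.5625
  spherical: 641 × 6/16 = 240.375
  elongated: 641 × 1/16 = 40.0625
χ² = Σ (O − E)² / E
  disc-shaped: (337 − 360.5625)² / 360.5625 = 1.5398
  spherical: (250 − 240.375)² / 240.375 = 0.3854
  elongated: (54 − 40.0625)² / 40.0625 = 4.8488
χ² = 1.5398 + 0.3854 + 4.8488 = 6.774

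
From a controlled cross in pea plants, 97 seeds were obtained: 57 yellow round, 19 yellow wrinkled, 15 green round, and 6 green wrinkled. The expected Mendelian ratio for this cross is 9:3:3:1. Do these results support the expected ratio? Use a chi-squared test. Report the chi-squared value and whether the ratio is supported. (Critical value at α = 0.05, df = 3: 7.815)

0.704; consistent

The 9:3:3:1 ratio has 16 parts, so with N = 97 the expected counts are:
  yellow round: 97 × 9/16 = 54.5625
  yellow wrinkled: 97 × 3/16 = 18.1875
  green round: 97 × 3/16 = 18.1875
  green wrinkled: 97 × 1/16 = 6.0625
χ² = Σ (O − E)² / E
  yellow round: (57 − 54.5625)² / 54.5625 = 0.1089
  yellow wrinkled: (19 − 18.1875)² / 18.1875 = 0.0363
  green round: (15 − 18.1875)² / 18.1875 = 0.5586
  green wrinkled: (6 − 6.0625)² / 6.0625 = 0.0006
χ² = 0.1089 + 0.0363 + 0.5586 + 0.0006 = 0.7044 ≈ 0.704
Degrees of freedom = 4 − 1 = 3; critical value at α = 0.05 is 7.815.
Since 0.704 < 7.815, we fail to reject the null hypothesis — the data are consistent with the 9:3:3:1 ratio.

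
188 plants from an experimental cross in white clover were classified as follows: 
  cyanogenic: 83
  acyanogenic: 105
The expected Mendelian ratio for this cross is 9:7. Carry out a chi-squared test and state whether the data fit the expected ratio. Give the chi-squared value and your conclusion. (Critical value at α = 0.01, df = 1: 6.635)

11.187; not consistent

The 9:7 ratio has 16 parts, so with N = 188 the expected counts are:
  cyanogenic: 188 × 9/16 = 105.75
  acyanogenic: 188 × 7/16 = 82.25
χ² = Σ (O − E)² / E
  cyanogenic: (83 − 105.75)² / 105.75 = 4.8942
  acyanogenic: (105 − 82.25)² / 82.25 = 6.2926
χ² = 4.8942 + 6.2926 = 11.1868 ≈ 11.187
Degrees of freedom = 2 − 1 = 1; critical value at α = 0.01 is 6.635.
Since 11.187 > 6.635, we reject the null hypothesis — the data do not fit the 9:7 ratio.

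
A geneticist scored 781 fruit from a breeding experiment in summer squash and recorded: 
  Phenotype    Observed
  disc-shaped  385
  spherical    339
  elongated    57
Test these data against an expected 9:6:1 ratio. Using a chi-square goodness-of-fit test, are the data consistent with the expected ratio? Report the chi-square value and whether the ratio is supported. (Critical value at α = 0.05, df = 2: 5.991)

Under the 9:6:1 hypothesis (Σ ratio = 16, N = 781):
  disc-shaped: 781 × 9/16 = 439.3125
  spherical: 781 × 6/16 = 292.875
  elongated: 781 × 1/16 = 48.8125
χ² = Σ (O − E)² / E
  disc-shaped: (385 − 439.3125)² / 439.3125 = 6.7147
  spherical: (339 − 292.875)² / 292.875 = 7.2642
  elongated: (57 − 48.8125)² / 48.8125 = 1.3733
χ² = 6.7147 + 7.2642 + 1.3733 = 15.3522 ≈ 15.352
Degrees of freedom = 3 − 1 = 2; critical value at α = 0.05 is 5.991.
Since 15.352 > 5.991, we reject the null hypothesis — the data do not fit the 9:6:1 ratio.

15.352; not consistent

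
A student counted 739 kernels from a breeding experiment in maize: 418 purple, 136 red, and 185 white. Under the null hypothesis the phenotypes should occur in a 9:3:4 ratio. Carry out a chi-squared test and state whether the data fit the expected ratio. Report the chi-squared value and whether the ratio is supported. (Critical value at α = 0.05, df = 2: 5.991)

0.061; consistent

The 9:3:4 ratio has 16 parts, so with N = 739 the expected counts are:
  purple: 739 × 9/16 = 415.6875
  red: 739 × 3/16 = 138.5625
  white: 739 × 4/16 = 184.75
χ² = Σ (O − E)² / E
  purple: (418 − 415.6875)² / 415.6875 = 0.0129
  red: (136 − 138.5625)² / 138.5625 = 0.0474
  white: (185 − 184.75)² / 184.75 = 0.0003
χ² = 0.0129 + 0.0474 + 0.0003 = 0.0606 ≈ 0.061
Degrees of freedom = 3 − 1 = 2; critical value at α = 0.05 is 5.991.
Since 0.061 < 5.991, we fail to reject the null hypothesis — the data are consistent with the 9:3:4 ratio.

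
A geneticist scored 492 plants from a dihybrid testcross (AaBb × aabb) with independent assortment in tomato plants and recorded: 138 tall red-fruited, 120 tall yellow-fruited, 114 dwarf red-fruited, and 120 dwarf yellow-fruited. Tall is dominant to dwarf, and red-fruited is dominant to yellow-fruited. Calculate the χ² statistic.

2.634

A dihybrid testcross with independent assortment gives a 1:1:1:1 ratio.
Expected counts for N = 492 under a 1:1:1:1 ratio (total parts = 4):
  tall red-fruited: 492 × 1/4 = 123
  tall yellow-fruited: 492 × 1/4 = 123
  dwarf red-fruited: 492 × 1/4 = 123
  dwarf yellow-fruited: 492 × 1/4 = 123
χ² = Σ (O − E)² / E
  tall red-fruited: (138 − 123)² / 123 = 1.8293
  tall yellow-fruited: (120 − 123)² / 123 = 0.0732
  dwarf red-fruited: (114 − 123)² / 123 = 0.6585
  dwarf yellow-fruited: (120 − 123)² / 123 = 0.0732
χ² = 1.8293 + 0.0732 + 0.6585 + 0.0732 = 2.6342 ≈ 2.634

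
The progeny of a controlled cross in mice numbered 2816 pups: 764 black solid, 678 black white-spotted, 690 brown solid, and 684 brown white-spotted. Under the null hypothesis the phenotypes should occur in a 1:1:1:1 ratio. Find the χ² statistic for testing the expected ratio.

Total ratio parts = 4. Expected numbers out of 2816:
  black solid: 2816 × 1/4 = 704
  black white-spotted: 2816 × 1/4 = 704
  brown solid: 2816 × 1/4 = 704
  brown white-spotted: 2816 × 1/4 = 704
χ² = Σ (O − E)² / E
  black solid: (764 − 704)² / 704 = 5.1136
  black white-spotted: (678 − 704)² / 704 = 0.9602
  brown solid: (690 − 704)² / 704 = 0.2784
  brown white-spotted: (684 − 704)² / 704 = 0.5682
χ² = 5.1136 + 0.9602 + 0.2784 + 0.5682 = 6.9204 ≈ 6.920

6.920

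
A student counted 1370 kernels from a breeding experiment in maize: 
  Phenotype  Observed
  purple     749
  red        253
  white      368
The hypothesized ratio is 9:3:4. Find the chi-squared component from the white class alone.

1.899

The 9:3:4 ratio has 16 parts, so with N = 1370 the expected counts are:
  purple: 1370 × 9/16 = 770.625
  red: 1370 × 3/16 = 256.875
  white: 1370 × 4/16 = 342.5
Contribution of white: (368 − 342.5)² / 342.5 = 1.8985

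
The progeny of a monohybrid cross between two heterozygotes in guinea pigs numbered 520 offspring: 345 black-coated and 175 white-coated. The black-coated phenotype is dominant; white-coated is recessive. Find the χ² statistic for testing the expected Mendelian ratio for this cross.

20.769

For a monohybrid cross between heterozygotes with complete dominance, the expected phenotypic ratio is 3:1.
The 3:1 ratio has 4 parts, so with N = 520 the expected counts are:
  black-coated: 520 × 3/4 = 390
  white-coated: 520 × 1/4 = 130
χ² = Σ (O − E)² / E
  black-coated: (345 − 390)² / 390 = 5.1923
  white-coated: (175 − 130)² / 130 = 15.5769
χ² = 5.1923 + 15.5769 = 20.7692 ≈ 20.769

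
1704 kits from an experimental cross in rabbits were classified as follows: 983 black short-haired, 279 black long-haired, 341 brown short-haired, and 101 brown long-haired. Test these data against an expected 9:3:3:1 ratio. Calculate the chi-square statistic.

Under the 9:3:3:1 hypothesis (Σ ratio = 16, N = 1704):
  black short-haired: 1704 × 9/16 = 958.5
  black long-haired: 1704 × 3/16 = 319.5
  brown short-haired: 1704 × 3/16 = 319.5
  brown long-haired: 1704 × 1/16 = 106.5
χ² = Σ (O − E)² / E
  black short-haired: (983 − 958.5)² / 958.5 = 0.6262
  black long-haired: (279 − 319.5)² / 319.5 = 5.1338
  brown short-haired: (341 − 319.5)² / 319.5 = 1.4468
  brown long-haired: (101 − 106.5)² / 106.5 = 0.2840
χ² = 0.6262 + 5.1338 + 1.4468 + 0.2840 = 7.4908 ≈ 7.491

7.491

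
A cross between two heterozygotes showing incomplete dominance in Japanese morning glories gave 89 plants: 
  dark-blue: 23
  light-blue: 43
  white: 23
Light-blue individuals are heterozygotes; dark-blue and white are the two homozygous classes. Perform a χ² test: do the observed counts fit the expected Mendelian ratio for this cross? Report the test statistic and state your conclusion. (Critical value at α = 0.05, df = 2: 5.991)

0.101; consistent

With incomplete dominance, a heterozygote × heterozygote cross gives a 1:2:1 phenotypic ratio.
Under the 1:2:1 hypothesis (Σ ratio = 4, N = 89):
  dark-blue: 89 × 1/4 = 22.25
  light-blue: 89 × 2/4 = 44.5
  white: 89 × 1/4 = 22.25
χ² = Σ (O − E)² / E
  dark-blue: (23 − 22.25)² / 22.25 = 0.0253
  light-blue: (43 − 44.5)² / 44.5 = 0.0506
  white: (23 − 22.25)² / 22.25 = 0.0253
χ² = 0.0253 + 0.0506 + 0.0253 = 0.1012 ≈ 0.101
Degrees of freedom = 3 − 1 = 2; critical value at α = 0.05 is 5.991.
Since 0.101 < 5.991, we fail to reject the null hypothesis — the data are consistent with the 1:2:1 ratio.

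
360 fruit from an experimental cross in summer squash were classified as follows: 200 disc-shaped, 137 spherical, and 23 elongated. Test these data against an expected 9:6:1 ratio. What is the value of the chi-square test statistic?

0.072

Total ratio parts = 16. Expected numbers out of 360:
  disc-shaped: 360 × 9/16 = 202.5
  spherical: 360 × 6/16 = 135
  elongated: 360 × 1/16 = 22.5
χ² = Σ (O − E)² / E
  disc-shaped: (200 − 202.5)² / 202.5 = 0.0309
  spherical: (137 − 135)² / 135 = 0.0296
  elongated: (23 − 22.5)² / 22.5 = 0.0111
χ² = 0.0309 + 0.0296 + 0.0111 = 0.0716 ≈ 0.072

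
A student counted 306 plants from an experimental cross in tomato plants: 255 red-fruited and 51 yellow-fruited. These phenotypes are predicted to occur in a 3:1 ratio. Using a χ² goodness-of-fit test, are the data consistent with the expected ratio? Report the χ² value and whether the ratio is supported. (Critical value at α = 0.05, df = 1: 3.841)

Expected counts for N = 306 under a 3:1 ratio (total parts = 4):
  red-fruited: 306 × 3/4 = 229.5
  yellow-fruited: 306 × 1/4 = 76.5
χ² = Σ (O − E)² / E
  red-fruited: (255 − 229.5)² / 229.5 = 2.8333
  yellow-fruited: (51 − 76.5)² / 76.5 = 8.5000
χ² = 2.8333 + 8.5000 = 11.3333 ≈ 11.333
Degrees of freedom = 2 − 1 = 1; critical value at α = 0.05 is 3.841.
Since 11.333 > 3.841, we reject the null hypothesis — the data do not fit the 3:1 ratio.

11.333; not consistent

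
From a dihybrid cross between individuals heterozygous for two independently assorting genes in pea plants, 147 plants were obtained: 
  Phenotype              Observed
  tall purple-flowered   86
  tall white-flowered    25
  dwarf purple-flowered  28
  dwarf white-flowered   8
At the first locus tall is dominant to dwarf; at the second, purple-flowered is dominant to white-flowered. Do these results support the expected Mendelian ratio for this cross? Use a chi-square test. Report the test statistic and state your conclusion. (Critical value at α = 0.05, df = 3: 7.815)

0.531; consistent

A dihybrid F₂ with independent assortment and complete dominance at both loci gives a 9:3:3:1 phenotypic ratio.
The 9:3:3:1 ratio has 16 parts, so with N = 147 the expected counts are:
  tall purple-flowered: 147 × 9/16 = 82.6875
  tall white-flowered: 147 × 3/16 = 27.5625
  dwarf purple-flowered: 147 × 3/16 = 27.5625
  dwarf white-flowered: 147 × 1/16 = 9.1875
χ² = Σ (O − E)² / E
  tall purple-flowered: (86 − 82.6875)² / 82.6875 = 0.1327
  tall white-flowered: (25 − 27.5625)² / 27.5625 = 0.2382
  dwarf purple-flowered: (28 − 27.5625)² / 27.5625 = 0.0069
  dwarf white-flowered: (8 − 9.1875)² / 9.1875 = 0.1535
χ² = 0.1327 + 0.2382 + 0.0069 + 0.1535 = 0.5313 ≈ 0.531
Degrees of freedom = 4 − 1 = 3; critical value at α = 0.05 is 7.815.
Since 0.531 < 7.815, we fail to reject the null hypothesis — the data are consistent with the 9:3:3:1 ratio.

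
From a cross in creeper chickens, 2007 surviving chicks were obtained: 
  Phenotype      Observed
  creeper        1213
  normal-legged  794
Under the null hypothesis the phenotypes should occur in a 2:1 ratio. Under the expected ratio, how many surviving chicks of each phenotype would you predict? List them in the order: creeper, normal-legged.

Under the 2:1 hypothesis (Σ ratio = 3, N = 2007):
  creeper: 2007 × 2/3 = 1338
  normal-legged: 2007 × 1/3 = 669

1338, 669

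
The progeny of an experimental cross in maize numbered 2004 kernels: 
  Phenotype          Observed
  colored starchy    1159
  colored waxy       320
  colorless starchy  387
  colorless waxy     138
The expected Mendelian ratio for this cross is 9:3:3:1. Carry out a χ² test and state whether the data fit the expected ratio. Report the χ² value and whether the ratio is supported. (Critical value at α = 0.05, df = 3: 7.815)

Total ratio parts = 16. Expected numbers out of 2004:
  colored starchy: 2004 × 9/16 = 1127.25
  colored waxy: 2004 × 3/16 = 375.75
  colorless starchy: 2004 × 3/16 = 375.75
  colorless waxy: 2004 × 1/16 = 125.25
χ² = Σ (O − E)² / E
  colored starchy: (1159 − 1127.25)² / 1127.25 = 0.8943
  colored waxy: (320 − 375.75)² / 375.75 = 8.2716
  colorless starchy: (387 − 375.75)² / 375.75 = 0.3368
  colorless waxy: (138 − 125.25)² / 125.25 = 1.2979
χ² = 0.8943 + 8.2716 + 0.3368 + 1.2979 = 10.8006 ≈ 10.801
Degrees of freedom = 4 − 1 = 3; critical value at α = 0.05 is 7.815.
Since 10.801 > 7.815, we reject the null hypothesis — the data do not fit the 9:3:3:1 ratio.

10.801; not consistent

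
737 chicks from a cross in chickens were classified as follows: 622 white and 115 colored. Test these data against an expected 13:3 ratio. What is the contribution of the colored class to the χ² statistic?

3.891

Total ratio parts = 16. Expected numbers out of 737:
  white: 737 × 13/16 = 598.8125
  colored: 737 × 3/16 = 138.1875
Contribution of colored: (115 − 138.1875)² / 138.1875 = 3.8908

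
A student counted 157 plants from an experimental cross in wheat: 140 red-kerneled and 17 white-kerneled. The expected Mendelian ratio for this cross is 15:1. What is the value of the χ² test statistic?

5.616

Expected counts for N = 157 under a 15:1 ratio (total parts = 16):
  red-kerneled: 157 × 15/16 = 147.1875
  white-kerneled: 157 × 1/16 = 9.8125
χ² = Σ (O − E)² / E
  red-kerneled: (140 − 147.1875)² / 147.1875 = 0.3510
  white-kerneled: (17 − 9.8125)² / 9.8125 = 5.2647
χ² = 0.3510 + 5.2647 = 5.6157 ≈ 5.616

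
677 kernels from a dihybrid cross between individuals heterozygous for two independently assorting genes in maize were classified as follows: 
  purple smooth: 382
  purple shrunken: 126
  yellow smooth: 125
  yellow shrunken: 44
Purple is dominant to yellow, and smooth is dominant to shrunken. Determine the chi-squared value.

A dihybrid F₂ with independent assortment and complete dominance at both loci gives a 9:3:3:1 phenotypic ratio.
Total ratio parts = 16. Expected numbers out of 677:
  purple smooth: 677 × 9/16 = 380.8125
  purple shrunken: 677 × 3/16 = 126.9375
  yellow smooth: 677 × 3/16 = 126.9375
  yellow shrunken: 677 × 1/16 = 42.3125
χ² = Σ (O − E)² / E
  purple smooth: (382 − 380.8125)² / 380.8125 = 0.0037
  purple shrunken: (126 − 126.9375)² / 126.9375 = 0.0069
  yellow smooth: (125 − 126.9375)² / 126.9375 = 0.0296
  yellow shrunken: (44 − 42.3125)² / 42.3125 = 0.0673
χ² = 0.0037 + 0.0069 + 0.0296 + 0.0673 = 0.1075 ≈ 0.108

0.108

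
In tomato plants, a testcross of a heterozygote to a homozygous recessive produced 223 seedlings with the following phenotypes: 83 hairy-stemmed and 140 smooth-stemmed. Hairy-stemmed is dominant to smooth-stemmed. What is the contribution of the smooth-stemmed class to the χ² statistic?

7.285

A testcross of a heterozygote (Aa × aa) gives a 1:1 phenotypic ratio.
Total ratio parts = 2. Expected numbers out of 223:
  hairy-stemmed: 223 × 1/2 = 111.5
  smooth-stemmed: 223 × 1/2 = 111.5
Contribution of smooth-stemmed: (140 − 111.5)² / 111.5 = 7.2848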